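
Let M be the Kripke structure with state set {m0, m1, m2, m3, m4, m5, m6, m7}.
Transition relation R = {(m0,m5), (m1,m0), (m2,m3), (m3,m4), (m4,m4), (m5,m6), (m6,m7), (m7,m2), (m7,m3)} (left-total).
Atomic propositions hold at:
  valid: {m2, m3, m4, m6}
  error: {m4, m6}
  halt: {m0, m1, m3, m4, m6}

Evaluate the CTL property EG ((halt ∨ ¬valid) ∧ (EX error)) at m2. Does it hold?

Sat(¬valid) = {m0, m1, m5, m7}
Sat(halt ∨ ¬valid) = {m0, m1, m3, m4, m5, m6, m7}
Sat(EX error) = {s : some successor in {m4, m6}} = {m3, m4, m5}
Sat((halt ∨ ¬valid) ∧ (EX error)) = {m3, m4, m5}
EG ((halt ∨ ¬valid) ∧ (EX error)): greatest fixpoint, start Z0 = {m3, m4, m5}, keep only states in Sat with some successor in Z. Z1 = {m3, m4}; fixed.
Sat(EG ((halt ∨ ¬valid) ∧ (EX error))) = {m3, m4}
m2 ∉ Sat(EG ((halt ∨ ¬valid) ∧ (EX error))) = {m3, m4}, so the formula does not hold at m2.

No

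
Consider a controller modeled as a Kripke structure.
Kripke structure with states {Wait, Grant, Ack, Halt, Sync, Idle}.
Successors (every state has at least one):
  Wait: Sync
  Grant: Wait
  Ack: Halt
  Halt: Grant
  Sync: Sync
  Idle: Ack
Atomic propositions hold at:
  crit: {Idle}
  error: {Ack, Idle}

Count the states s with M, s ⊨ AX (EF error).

EF error: least fixpoint, start Z0 = {Ack, Idle}, add states with some successor in Z. Already a fixed point.
Sat(EF error) = {Ack, Idle}
Sat(AX (EF error)) = {s : every successor in {Ack, Idle}} = {Idle}
|Sat(AX (EF error))| = |{Idle}| = 1.

1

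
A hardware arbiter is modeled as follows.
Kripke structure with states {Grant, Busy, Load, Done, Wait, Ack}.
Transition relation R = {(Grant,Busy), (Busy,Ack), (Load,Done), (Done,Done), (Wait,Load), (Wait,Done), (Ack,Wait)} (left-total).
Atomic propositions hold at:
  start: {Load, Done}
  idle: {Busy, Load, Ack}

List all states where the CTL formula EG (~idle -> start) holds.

Sat(~idle) = {Grant, Done, Wait}
Sat(~idle -> start) = {Busy, Load, Done, Ack}
EG (~idle -> start): greatest fixpoint, start Z0 = {Busy, Load, Done, Ack}, keep only states in Sat with some successor in Z. Z1 = {Busy, Load, Done}; Z2 = {Load, Done}; fixed.
Sat(EG (~idle -> start)) = {Load, Done}

{Load, Done}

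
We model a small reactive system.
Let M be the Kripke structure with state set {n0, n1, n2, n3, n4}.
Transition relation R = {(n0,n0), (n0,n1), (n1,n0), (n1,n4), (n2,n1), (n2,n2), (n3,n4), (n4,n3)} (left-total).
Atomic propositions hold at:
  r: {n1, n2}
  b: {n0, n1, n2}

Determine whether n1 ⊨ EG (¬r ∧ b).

Sat(¬r) = {n0, n3, n4}
Sat(¬r ∧ b) = {n0}
EG (¬r ∧ b): greatest fixpoint, start Z0 = {n0}, keep only states in Sat with some successor in Z. Already a fixed point.
Sat(EG (¬r ∧ b)) = {n0}
n1 ∉ Sat(EG (¬r ∧ b)) = {n0}, so the formula does not hold at n1.

No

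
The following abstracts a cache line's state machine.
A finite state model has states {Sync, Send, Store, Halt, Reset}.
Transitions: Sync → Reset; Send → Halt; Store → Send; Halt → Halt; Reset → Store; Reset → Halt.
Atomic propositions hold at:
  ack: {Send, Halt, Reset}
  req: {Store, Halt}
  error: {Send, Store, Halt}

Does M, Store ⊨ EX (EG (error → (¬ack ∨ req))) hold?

Sat(¬ack) = {Sync, Store}
Sat(¬ack ∨ req) = {Sync, Store, Halt}
Sat(error → (¬ack ∨ req)) = {Sync, Store, Halt, Reset}
EG (error → (¬ack ∨ req)): greatest fixpoint, start Z0 = {Sync, Store, Halt, Reset}, keep only states in Sat with some successor in Z. Z1 = {Sync, Halt, Reset}; fixed.
Sat(EG (error → (¬ack ∨ req))) = {Sync, Halt, Reset}
Sat(EX (EG (error → (¬ack ∨ req)))) = {s : some successor in {Sync, Halt, Reset}} = {Sync, Send, Halt, Reset}
Store ∉ Sat(EX (EG (error → (¬ack ∨ req)))) = {Sync, Send, Halt, Reset}, so the formula does not hold at Store.

No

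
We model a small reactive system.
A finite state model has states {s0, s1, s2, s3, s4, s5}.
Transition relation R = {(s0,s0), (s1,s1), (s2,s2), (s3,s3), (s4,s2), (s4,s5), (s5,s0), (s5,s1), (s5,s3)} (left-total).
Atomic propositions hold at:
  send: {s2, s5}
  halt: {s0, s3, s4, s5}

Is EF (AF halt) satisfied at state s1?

No

AF halt: least fixpoint, start Z0 = {s0, s3, s4, s5}, add states with every successor in Z. Already a fixed point.
Sat(AF halt) = {s0, s3, s4, s5}
EF (AF halt): least fixpoint, start Z0 = {s0, s3, s4, s5}, add states with some successor in Z. Already a fixed point.
Sat(EF (AF halt)) = {s0, s3, s4, s5}
s1 ∉ Sat(EF (AF halt)) = {s0, s3, s4, s5}, so the formula does not hold at s1.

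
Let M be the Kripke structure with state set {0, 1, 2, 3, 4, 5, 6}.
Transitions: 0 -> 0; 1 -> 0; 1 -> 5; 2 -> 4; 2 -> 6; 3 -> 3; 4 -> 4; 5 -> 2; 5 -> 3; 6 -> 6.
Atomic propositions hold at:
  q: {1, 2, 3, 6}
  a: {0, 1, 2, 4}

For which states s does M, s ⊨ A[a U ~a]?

{3, 5, 6}

Sat(~a) = {3, 5, 6}
A[a U ~a]: least fixpoint, start Z0 = Sat(~a) = {3, 5, 6}, add states in Sat(a) with every successor in Z. Already a fixed point.
Sat(A[a U ~a]) = {3, 5, 6}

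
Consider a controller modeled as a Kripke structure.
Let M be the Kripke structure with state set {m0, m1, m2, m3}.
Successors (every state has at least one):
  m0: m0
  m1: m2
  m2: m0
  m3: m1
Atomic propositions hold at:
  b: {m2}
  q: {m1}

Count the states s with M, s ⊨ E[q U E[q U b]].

2

E[q U b]: least fixpoint, start Z0 = Sat(b) = {m2}, add states in Sat(q) with some successor in Z. Z1 = {m1, m2}; fixed.
Sat(E[q U b]) = {m1, m2}
E[q U E[q U b]]: least fixpoint, start Z0 = Sat(E[q U b]) = {m1, m2}, add states in Sat(q) with some successor in Z. Already a fixed point.
Sat(E[q U E[q U b]]) = {m1, m2}
|Sat(E[q U E[q U b]])| = |{m1, m2}| = 2.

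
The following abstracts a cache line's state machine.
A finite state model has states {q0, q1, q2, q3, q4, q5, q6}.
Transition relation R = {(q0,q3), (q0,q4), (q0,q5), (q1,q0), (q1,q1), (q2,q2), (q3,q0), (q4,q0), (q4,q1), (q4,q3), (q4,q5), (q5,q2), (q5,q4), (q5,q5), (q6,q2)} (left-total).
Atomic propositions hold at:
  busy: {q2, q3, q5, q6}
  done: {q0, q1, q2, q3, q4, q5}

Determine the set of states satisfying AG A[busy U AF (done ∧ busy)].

Sat(done ∧ busy) = {q2, q3, q5}
AF (done ∧ busy): least fixpoint, start Z0 = {q2, q3, q5}, add states with every successor in Z. Z1 = {q2, q3, q5, q6}; fixed.
Sat(AF (done ∧ busy)) = {q2, q3, q5, q6}
A[busy U AF (done ∧ busy)]: least fixpoint, start Z0 = Sat(AF (done ∧ busy)) = {q2, q3, q5, q6}, add states in Sat(busy) with every successor in Z. Already a fixed point.
Sat(A[busy U AF (done ∧ busy)]) = {q2, q3, q5, q6}
AG A[busy U AF (done ∧ busy)]: greatest fixpoint, start Z0 = {q2, q3, q5, q6}, keep only states in Sat with every successor in Z. Z1 = {q2, q6}; fixed.
Sat(AG A[busy U AF (done ∧ busy)]) = {q2, q6}

{q2, q6}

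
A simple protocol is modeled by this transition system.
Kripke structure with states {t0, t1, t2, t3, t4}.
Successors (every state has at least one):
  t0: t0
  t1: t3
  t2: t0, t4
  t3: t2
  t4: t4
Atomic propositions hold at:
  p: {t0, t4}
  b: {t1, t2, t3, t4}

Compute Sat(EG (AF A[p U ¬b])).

Sat(¬b) = {t0}
A[p U ¬b]: least fixpoint, start Z0 = Sat(¬b) = {t0}, add states in Sat(p) with every successor in Z. Already a fixed point.
Sat(A[p U ¬b]) = {t0}
AF A[p U ¬b]: least fixpoint, start Z0 = {t0}, add states with every successor in Z. Already a fixed point.
Sat(AF A[p U ¬b]) = {t0}
EG (AF A[p U ¬b]): greatest fixpoint, start Z0 = {t0}, keep only states in Sat with some successor in Z. Already a fixed point.
Sat(EG (AF A[p U ¬b])) = {t0}

{t0}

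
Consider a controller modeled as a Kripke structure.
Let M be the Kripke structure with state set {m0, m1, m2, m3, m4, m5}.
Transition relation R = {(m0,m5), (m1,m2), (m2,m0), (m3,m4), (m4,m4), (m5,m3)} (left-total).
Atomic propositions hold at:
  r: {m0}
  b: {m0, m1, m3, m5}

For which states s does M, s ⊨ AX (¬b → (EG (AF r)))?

Sat(¬b) = {m2, m4}
AF r: least fixpoint, start Z0 = {m0}, add states with every successor in Z. Z1 = {m0, m2}; Z2 = {m0, m1, m2}; fixed.
Sat(AF r) = {m0, m1, m2}
EG (AF r): greatest fixpoint, start Z0 = {m0, m1, m2}, keep only states in Sat with some successor in Z. Z1 = {m1, m2}; Z2 = {m1}; Z3 = ∅; fixed.
Sat(EG (AF r)) = ∅
Sat(¬b → (EG (AF r))) = {m0, m1, m3, m5}
Sat(AX (¬b → (EG (AF r)))) = {s : every successor in {m0, m1, m3, m5}} = {m0, m2, m5}

{m0, m2, m5}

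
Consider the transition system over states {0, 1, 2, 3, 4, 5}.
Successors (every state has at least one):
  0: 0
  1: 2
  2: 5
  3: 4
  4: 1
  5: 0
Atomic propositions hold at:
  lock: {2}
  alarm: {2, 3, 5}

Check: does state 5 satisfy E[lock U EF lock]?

No

EF lock: least fixpoint, start Z0 = {2}, add states with some successor in Z. Z1 = {1, 2}; Z2 = {1, 2, 4}; Z3 = {1, 2, 3, 4}; fixed.
Sat(EF lock) = {1, 2, 3, 4}
E[lock U EF lock]: least fixpoint, start Z0 = Sat(EF lock) = {1, 2, 3, 4}, add states in Sat(lock) with some successor in Z. Already a fixed point.
Sat(E[lock U EF lock]) = {1, 2, 3, 4}
5 ∉ Sat(E[lock U EF lock]) = {1, 2, 3, 4}, so the formula does not hold at 5.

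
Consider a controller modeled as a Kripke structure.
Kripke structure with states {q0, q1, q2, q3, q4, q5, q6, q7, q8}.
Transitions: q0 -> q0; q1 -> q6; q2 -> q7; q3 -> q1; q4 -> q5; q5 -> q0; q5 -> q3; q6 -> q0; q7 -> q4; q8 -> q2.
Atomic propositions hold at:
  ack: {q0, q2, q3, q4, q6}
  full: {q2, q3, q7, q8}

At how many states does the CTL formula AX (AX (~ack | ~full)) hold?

Sat(~ack) = {q1, q5, q7, q8}
Sat(~full) = {q0, q1, q4, q5, q6}
Sat(~ack | ~full) = {q0, q1, q4, q5, q6, q7, q8}
Sat(AX (~ack | ~full)) = {s : every successor in {q0, q1, q4, q5, q6, q7, q8}} = {q0, q1, q2, q3, q4, q6, q7}
Sat(AX (AX (~ack | ~full))) = {s : every successor in {q0, q1, q2, q3, q4, q6, q7}} = {q0, q1, q2, q3, q5, q6, q7, q8}
|Sat(AX (AX (~ack | ~full)))| = |{q0, q1, q2, q3, q5, q6, q7, q8}| = 8.

8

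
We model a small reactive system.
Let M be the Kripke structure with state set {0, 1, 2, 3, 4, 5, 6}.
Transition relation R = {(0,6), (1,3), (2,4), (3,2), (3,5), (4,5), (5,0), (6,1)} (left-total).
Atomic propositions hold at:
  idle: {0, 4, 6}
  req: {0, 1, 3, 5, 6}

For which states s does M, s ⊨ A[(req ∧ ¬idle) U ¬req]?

Sat(¬idle) = {1, 2, 3, 5}
Sat(req ∧ ¬idle) = {1, 3, 5}
Sat(¬req) = {2, 4}
A[(req ∧ ¬idle) U ¬req]: least fixpoint, start Z0 = Sat(¬req) = {2, 4}, add states in Sat(req ∧ ¬idle) with every successor in Z. Already a fixed point.
Sat(A[(req ∧ ¬idle) U ¬req]) = {2, 4}

{2, 4}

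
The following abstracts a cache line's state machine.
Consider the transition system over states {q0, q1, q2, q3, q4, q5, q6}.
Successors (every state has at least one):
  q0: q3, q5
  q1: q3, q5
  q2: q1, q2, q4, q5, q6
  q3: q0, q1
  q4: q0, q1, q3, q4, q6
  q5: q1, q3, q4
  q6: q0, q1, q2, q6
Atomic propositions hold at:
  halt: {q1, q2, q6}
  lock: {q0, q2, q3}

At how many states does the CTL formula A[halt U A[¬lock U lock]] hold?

3

Sat(¬lock) = {q1, q4, q5, q6}
A[¬lock U lock]: least fixpoint, start Z0 = Sat(lock) = {q0, q2, q3}, add states in Sat(¬lock) with every successor in Z. Already a fixed point.
Sat(A[¬lock U lock]) = {q0, q2, q3}
A[halt U A[¬lock U lock]]: least fixpoint, start Z0 = Sat(A[¬lock U lock]) = {q0, q2, q3}, add states in Sat(halt) with every successor in Z. Already a fixed point.
Sat(A[halt U A[¬lock U lock]]) = {q0, q2, q3}
|Sat(A[halt U A[¬lock U lock]])| = |{q0, q2, q3}| = 3.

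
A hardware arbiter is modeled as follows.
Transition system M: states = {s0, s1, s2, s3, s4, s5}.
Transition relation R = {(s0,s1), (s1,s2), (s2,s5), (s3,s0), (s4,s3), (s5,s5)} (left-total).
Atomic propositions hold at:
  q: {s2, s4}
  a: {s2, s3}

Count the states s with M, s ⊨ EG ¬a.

1

Sat(¬a) = {s0, s1, s4, s5}
EG ¬a: greatest fixpoint, start Z0 = {s0, s1, s4, s5}, keep only states in Sat with some successor in Z. Z1 = {s0, s5}; Z2 = {s5}; fixed.
Sat(EG ¬a) = {s5}
|Sat(EG ¬a)| = |{s5}| = 1.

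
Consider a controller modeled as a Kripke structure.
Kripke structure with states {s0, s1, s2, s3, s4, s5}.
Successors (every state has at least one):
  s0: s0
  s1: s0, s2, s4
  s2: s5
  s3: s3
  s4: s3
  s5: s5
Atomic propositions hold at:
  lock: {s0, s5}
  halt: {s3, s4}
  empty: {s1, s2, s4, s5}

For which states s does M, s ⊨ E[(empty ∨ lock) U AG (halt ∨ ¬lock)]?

{s1, s3, s4}

Sat(empty ∨ lock) = {s0, s1, s2, s4, s5}
Sat(¬lock) = {s1, s2, s3, s4}
Sat(halt ∨ ¬lock) = {s1, s2, s3, s4}
AG (halt ∨ ¬lock): greatest fixpoint, start Z0 = {s1, s2, s3, s4}, keep only states in Sat with every successor in Z. Z1 = {s3, s4}; fixed.
Sat(AG (halt ∨ ¬lock)) = {s3, s4}
E[(empty ∨ lock) U AG (halt ∨ ¬lock)]: least fixpoint, start Z0 = Sat(AG (halt ∨ ¬lock)) = {s3, s4}, add states in Sat(empty ∨ lock) with some successor in Z. Z1 = {s1, s3, s4}; fixed.
Sat(E[(empty ∨ lock) U AG (halt ∨ ¬lock)]) = {s1, s3, s4}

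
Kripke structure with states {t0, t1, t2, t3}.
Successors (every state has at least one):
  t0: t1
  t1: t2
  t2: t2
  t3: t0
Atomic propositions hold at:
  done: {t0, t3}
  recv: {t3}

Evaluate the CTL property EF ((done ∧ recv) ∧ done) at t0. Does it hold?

Sat(done ∧ recv) = {t3}
Sat((done ∧ recv) ∧ done) = {t3}
EF ((done ∧ recv) ∧ done): least fixpoint, start Z0 = {t3}, add states with some successor in Z. Already a fixed point.
Sat(EF ((done ∧ recv) ∧ done)) = {t3}
t0 ∉ Sat(EF ((done ∧ recv) ∧ done)) = {t3}, so the formula does not hold at t0.

No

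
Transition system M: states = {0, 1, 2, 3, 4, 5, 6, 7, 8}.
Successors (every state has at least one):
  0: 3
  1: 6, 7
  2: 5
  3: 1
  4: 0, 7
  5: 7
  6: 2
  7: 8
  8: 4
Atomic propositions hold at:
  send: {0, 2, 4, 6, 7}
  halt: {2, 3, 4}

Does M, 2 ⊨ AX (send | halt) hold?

No

Sat(send | halt) = {0, 2, 3, 4, 6, 7}
Sat(AX (send | halt)) = {s : every successor in {0, 2, 3, 4, 6, 7}} = {0, 1, 4, 5, 6, 8}
2 ∉ Sat(AX (send | halt)) = {0, 1, 4, 5, 6, 8}, so the formula does not hold at 2.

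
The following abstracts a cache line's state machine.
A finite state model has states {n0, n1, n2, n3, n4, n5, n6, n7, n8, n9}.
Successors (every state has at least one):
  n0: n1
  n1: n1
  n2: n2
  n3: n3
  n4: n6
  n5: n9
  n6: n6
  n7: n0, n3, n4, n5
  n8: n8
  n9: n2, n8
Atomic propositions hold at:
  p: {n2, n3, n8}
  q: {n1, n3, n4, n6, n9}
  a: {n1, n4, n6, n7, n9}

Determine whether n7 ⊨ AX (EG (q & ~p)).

Sat(~p) = {n0, n1, n4, n5, n6, n7, n9}
Sat(q & ~p) = {n1, n4, n6, n9}
EG (q & ~p): greatest fixpoint, start Z0 = {n1, n4, n6, n9}, keep only states in Sat with some successor in Z. Z1 = {n1, n4, n6}; fixed.
Sat(EG (q & ~p)) = {n1, n4, n6}
Sat(AX (EG (q & ~p))) = {s : every successor in {n1, n4, n6}} = {n0, n1, n4, n6}
n7 ∉ Sat(AX (EG (q & ~p))) = {n0, n1, n4, n6}, so the formula does not hold at n7.

No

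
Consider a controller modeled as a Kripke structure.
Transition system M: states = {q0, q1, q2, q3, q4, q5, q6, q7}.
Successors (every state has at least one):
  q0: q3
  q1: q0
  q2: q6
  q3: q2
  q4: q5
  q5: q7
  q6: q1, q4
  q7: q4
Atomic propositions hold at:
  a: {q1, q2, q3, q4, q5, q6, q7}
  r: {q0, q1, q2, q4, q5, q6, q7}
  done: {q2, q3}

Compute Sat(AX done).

{q0, q3}

Sat(AX done) = {s : every successor in {q2, q3}} = {q0, q3}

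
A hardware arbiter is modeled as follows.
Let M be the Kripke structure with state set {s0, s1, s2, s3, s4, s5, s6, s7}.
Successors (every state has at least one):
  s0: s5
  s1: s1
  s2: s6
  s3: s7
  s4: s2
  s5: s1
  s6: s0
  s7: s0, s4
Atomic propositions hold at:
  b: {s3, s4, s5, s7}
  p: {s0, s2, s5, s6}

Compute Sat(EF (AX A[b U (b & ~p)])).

Sat(~p) = {s1, s3, s4, s7}
Sat(b & ~p) = {s3, s4, s7}
A[b U (b & ~p)]: least fixpoint, start Z0 = Sat((b & ~p)) = {s3, s4, s7}, add states in Sat(b) with every successor in Z. Already a fixed point.
Sat(A[b U (b & ~p)]) = {s3, s4, s7}
Sat(AX A[b U (b & ~p)]) = {s : every successor in {s3, s4, s7}} = {s3}
EF (AX A[b U (b & ~p)]): least fixpoint, start Z0 = {s3}, add states with some successor in Z. Already a fixed point.
Sat(EF (AX A[b U (b & ~p)])) = {s3}

{s3}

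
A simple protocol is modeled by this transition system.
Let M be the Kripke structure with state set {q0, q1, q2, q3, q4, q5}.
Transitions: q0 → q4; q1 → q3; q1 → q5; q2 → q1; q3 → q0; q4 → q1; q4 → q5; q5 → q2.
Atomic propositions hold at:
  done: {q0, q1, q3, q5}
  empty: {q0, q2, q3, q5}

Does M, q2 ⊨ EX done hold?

Sat(EX done) = {s : some successor in {q0, q1, q3, q5}} = {q1, q2, q3, q4}
q2 ∈ Sat(EX done) = {q1, q2, q3, q4}, so the formula holds at q2.

Yes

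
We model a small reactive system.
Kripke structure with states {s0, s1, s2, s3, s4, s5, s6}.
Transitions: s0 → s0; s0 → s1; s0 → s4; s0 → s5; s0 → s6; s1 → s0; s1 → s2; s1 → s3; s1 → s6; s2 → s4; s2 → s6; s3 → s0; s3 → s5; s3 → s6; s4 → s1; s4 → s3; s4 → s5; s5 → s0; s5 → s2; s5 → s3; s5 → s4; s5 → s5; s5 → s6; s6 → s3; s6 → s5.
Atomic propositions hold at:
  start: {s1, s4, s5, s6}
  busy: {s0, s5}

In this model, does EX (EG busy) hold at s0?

EG busy: greatest fixpoint, start Z0 = {s0, s5}, keep only states in Sat with some successor in Z. Already a fixed point.
Sat(EG busy) = {s0, s5}
Sat(EX (EG busy)) = {s : some successor in {s0, s5}} = {s0, s1, s3, s4, s5, s6}
s0 ∈ Sat(EX (EG busy)) = {s0, s1, s3, s4, s5, s6}, so the formula holds at s0.

Yes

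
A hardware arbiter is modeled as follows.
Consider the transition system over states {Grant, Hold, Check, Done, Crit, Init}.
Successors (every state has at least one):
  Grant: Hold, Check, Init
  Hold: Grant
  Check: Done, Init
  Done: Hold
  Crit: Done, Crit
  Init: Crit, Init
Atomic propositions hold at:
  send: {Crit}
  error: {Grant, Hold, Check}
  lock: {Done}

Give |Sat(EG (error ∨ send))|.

3

Sat(error ∨ send) = {Grant, Hold, Check, Crit}
EG (error ∨ send): greatest fixpoint, start Z0 = {Grant, Hold, Check, Crit}, keep only states in Sat with some successor in Z. Z1 = {Grant, Hold, Crit}; fixed.
Sat(EG (error ∨ send)) = {Grant, Hold, Crit}
|Sat(EG (error ∨ send))| = |{Grant, Hold, Crit}| = 3.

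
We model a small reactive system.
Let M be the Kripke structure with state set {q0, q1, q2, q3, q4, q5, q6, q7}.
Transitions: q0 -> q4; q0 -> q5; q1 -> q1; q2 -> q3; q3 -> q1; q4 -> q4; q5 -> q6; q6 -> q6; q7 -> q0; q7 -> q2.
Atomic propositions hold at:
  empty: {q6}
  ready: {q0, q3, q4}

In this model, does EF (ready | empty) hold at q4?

Yes

Sat(ready | empty) = {q0, q3, q4, q6}
EF (ready | empty): least fixpoint, start Z0 = {q0, q3, q4, q6}, add states with some successor in Z. Z1 = {q0, q2, q3, q4, q5, q6, q7}; fixed.
Sat(EF (ready | empty)) = {q0, q2, q3, q4, q5, q6, q7}
q4 ∈ Sat(EF (ready | empty)) = {q0, q2, q3, q4, q5, q6, q7}, so the formula holds at q4.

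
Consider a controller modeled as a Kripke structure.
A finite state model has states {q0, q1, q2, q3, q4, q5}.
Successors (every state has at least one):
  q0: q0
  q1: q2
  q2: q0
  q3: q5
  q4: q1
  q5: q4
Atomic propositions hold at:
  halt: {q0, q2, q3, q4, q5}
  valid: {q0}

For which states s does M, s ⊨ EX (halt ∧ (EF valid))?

{q0, q1, q2, q3, q5}

EF valid: least fixpoint, start Z0 = {q0}, add states with some successor in Z. Z1 = {q0, q2}; Z2 = {q0, q1, q2}; Z3 = {q0, q1, q2, q4}; Z4 = {q0, q1, q2, q4, q5}; Z5 = {q0, q1, q2, q3, q4, q5}; fixed.
Sat(EF valid) = {q0, q1, q2, q3, q4, q5}
Sat(halt ∧ (EF valid)) = {q0, q2, q3, q4, q5}
Sat(EX (halt ∧ (EF valid))) = {s : some successor in {q0, q2, q3, q4, q5}} = {q0, q1, q2, q3, q5}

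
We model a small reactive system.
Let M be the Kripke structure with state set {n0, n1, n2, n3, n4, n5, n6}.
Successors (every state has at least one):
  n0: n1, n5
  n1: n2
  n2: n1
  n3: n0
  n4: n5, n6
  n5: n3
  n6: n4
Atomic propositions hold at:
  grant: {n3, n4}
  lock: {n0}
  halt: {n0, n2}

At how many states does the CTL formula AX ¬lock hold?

Sat(¬lock) = {n1, n2, n3, n4, n5, n6}
Sat(AX ¬lock) = {s : every successor in {n1, n2, n3, n4, n5, n6}} = {n0, n1, n2, n4, n5, n6}
|Sat(AX ¬lock)| = |{n0, n1, n2, n4, n5, n6}| = 6.

6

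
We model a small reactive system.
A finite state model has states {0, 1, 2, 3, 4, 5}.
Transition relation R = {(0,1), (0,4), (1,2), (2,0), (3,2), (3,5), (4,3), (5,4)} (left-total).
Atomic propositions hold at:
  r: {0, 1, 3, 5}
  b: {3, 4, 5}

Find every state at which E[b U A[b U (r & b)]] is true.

{3, 4, 5}

Sat(r & b) = {3, 5}
A[b U (r & b)]: least fixpoint, start Z0 = Sat((r & b)) = {3, 5}, add states in Sat(b) with every successor in Z. Z1 = {3, 4, 5}; fixed.
Sat(A[b U (r & b)]) = {3, 4, 5}
E[b U A[b U (r & b)]]: least fixpoint, start Z0 = Sat(A[b U (r & b)]) = {3, 4, 5}, add states in Sat(b) with some successor in Z. Already a fixed point.
Sat(E[b U A[b U (r & b)]]) = {3, 4, 5}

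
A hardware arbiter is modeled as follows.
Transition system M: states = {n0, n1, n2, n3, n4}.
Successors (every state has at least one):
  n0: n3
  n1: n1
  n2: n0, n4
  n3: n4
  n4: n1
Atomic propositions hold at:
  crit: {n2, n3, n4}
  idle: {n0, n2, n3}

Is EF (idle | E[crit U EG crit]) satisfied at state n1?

EG crit: greatest fixpoint, start Z0 = {n2, n3, n4}, keep only states in Sat with some successor in Z. Z1 = {n2, n3}; Z2 = ∅; fixed.
Sat(EG crit) = ∅
E[crit U EG crit]: least fixpoint, start Z0 = Sat(EG crit) = ∅, add states in Sat(crit) with some successor in Z. Already a fixed point.
Sat(E[crit U EG crit]) = ∅
Sat(idle | E[crit U EG crit]) = {n0, n2, n3}
EF (idle | E[crit U EG crit]): least fixpoint, start Z0 = {n0, n2, n3}, add states with some successor in Z. Already a fixed point.
Sat(EF (idle | E[crit U EG crit])) = {n0, n2, n3}
n1 ∉ Sat(EF (idle | E[crit U EG crit])) = {n0, n2, n3}, so the formula does not hold at n1.

No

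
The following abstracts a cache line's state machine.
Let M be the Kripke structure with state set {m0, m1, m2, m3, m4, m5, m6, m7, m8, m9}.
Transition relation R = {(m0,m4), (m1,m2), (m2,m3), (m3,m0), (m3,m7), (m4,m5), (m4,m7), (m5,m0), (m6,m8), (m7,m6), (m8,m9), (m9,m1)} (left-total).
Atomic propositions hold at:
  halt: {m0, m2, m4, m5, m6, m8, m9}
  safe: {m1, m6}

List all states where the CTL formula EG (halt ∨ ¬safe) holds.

{m0, m2, m3, m4, m5}

Sat(¬safe) = {m0, m2, m3, m4, m5, m7, m8, m9}
Sat(halt ∨ ¬safe) = {m0, m2, m3, m4, m5, m6, m7, m8, m9}
EG (halt ∨ ¬safe): greatest fixpoint, start Z0 = {m0, m2, m3, m4, m5, m6, m7, m8, m9}, keep only states in Sat with some successor in Z. Z1 = {m0, m2, m3, m4, m5, m6, m7, m8}; Z2 = {m0, m2, m3, m4, m5, m6, m7}; Z3 = {m0, m2, m3, m4, m5, m7}; Z4 = {m0, m2, m3, m4, m5}; fixed.
Sat(EG (halt ∨ ¬safe)) = {m0, m2, m3, m4, m5}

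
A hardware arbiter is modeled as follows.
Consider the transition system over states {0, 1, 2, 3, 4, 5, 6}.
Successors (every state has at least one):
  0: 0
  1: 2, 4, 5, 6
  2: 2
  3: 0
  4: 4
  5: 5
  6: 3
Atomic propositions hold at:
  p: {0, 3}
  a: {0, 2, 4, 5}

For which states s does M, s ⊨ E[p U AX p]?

{0, 3, 6}

Sat(AX p) = {s : every successor in {0, 3}} = {0, 3, 6}
E[p U AX p]: least fixpoint, start Z0 = Sat(AX p) = {0, 3, 6}, add states in Sat(p) with some successor in Z. Already a fixed point.
Sat(E[p U AX p]) = {0, 3, 6}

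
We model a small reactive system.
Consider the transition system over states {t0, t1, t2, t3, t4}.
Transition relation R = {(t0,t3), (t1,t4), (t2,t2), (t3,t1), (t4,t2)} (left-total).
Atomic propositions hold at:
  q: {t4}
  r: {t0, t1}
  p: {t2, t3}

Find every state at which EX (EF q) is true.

EF q: least fixpoint, start Z0 = {t4}, add states with some successor in Z. Z1 = {t1, t4}; Z2 = {t1, t3, t4}; Z3 = {t0, t1, t3, t4}; fixed.
Sat(EF q) = {t0, t1, t3, t4}
Sat(EX (EF q)) = {s : some successor in {t0, t1, t3, t4}} = {t0, t1, t3}

{t0, t1, t3}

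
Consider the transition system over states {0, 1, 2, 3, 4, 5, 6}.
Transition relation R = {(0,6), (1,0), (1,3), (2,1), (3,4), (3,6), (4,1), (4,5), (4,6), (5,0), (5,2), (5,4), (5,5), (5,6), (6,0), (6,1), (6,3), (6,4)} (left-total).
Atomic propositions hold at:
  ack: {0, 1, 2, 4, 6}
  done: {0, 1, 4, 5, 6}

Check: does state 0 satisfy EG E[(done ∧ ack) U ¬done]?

Yes

Sat(done ∧ ack) = {0, 1, 4, 6}
Sat(¬done) = {2, 3}
E[(done ∧ ack) U ¬done]: least fixpoint, start Z0 = Sat(¬done) = {2, 3}, add states in Sat(done ∧ ack) with some successor in Z. Z1 = {1, 2, 3, 6}; Z2 = {0, 1, 2, 3, 4, 6}; fixed.
Sat(E[(done ∧ ack) U ¬done]) = {0, 1, 2, 3, 4, 6}
EG E[(done ∧ ack) U ¬done]: greatest fixpoint, start Z0 = {0, 1, 2, 3, 4, 6}, keep only states in Sat with some successor in Z. Already a fixed point.
Sat(EG E[(done ∧ ack) U ¬done]) = {0, 1, 2, 3, 4, 6}
0 ∈ Sat(EG E[(done ∧ ack) U ¬done]) = {0, 1, 2, 3, 4, 6}, so the formula holds at 0.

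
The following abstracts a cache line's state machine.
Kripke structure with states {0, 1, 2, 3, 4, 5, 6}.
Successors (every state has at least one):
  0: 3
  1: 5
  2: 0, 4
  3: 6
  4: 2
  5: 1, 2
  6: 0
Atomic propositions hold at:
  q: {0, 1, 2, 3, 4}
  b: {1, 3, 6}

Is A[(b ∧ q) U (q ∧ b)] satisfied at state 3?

Yes

Sat(b ∧ q) = {1, 3}
Sat(q ∧ b) = {1, 3}
A[(b ∧ q) U (q ∧ b)]: least fixpoint, start Z0 = Sat((q ∧ b)) = {1, 3}, add states in Sat(b ∧ q) with every successor in Z. Already a fixed point.
Sat(A[(b ∧ q) U (q ∧ b)]) = {1, 3}
3 ∈ Sat(A[(b ∧ q) U (q ∧ b)]) = {1, 3}, so the formula holds at 3.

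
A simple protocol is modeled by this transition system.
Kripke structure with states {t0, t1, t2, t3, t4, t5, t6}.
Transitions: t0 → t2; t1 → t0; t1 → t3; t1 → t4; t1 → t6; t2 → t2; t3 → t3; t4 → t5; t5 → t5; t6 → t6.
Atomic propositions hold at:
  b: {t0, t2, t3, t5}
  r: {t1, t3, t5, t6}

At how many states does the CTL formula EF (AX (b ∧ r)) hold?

4

Sat(b ∧ r) = {t3, t5}
Sat(AX (b ∧ r)) = {s : every successor in {t3, t5}} = {t3, t4, t5}
EF (AX (b ∧ r)): least fixpoint, start Z0 = {t3, t4, t5}, add states with some successor in Z. Z1 = {t1, t3, t4, t5}; fixed.
Sat(EF (AX (b ∧ r))) = {t1, t3, t4, t5}
|Sat(EF (AX (b ∧ r)))| = |{t1, t3, t4, t5}| = 4.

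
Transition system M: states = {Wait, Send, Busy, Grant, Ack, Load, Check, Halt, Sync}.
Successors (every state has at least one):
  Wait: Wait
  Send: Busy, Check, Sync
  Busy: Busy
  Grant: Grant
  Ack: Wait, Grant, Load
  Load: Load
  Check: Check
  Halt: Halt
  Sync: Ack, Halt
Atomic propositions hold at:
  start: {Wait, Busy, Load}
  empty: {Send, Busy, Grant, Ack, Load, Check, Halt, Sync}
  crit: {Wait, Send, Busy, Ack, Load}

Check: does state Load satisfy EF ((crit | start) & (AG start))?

Yes

Sat(crit | start) = {Wait, Send, Busy, Ack, Load}
AG start: greatest fixpoint, start Z0 = {Wait, Busy, Load}, keep only states in Sat with every successor in Z. Already a fixed point.
Sat(AG start) = {Wait, Busy, Load}
Sat((crit | start) & (AG start)) = {Wait, Busy, Load}
EF ((crit | start) & (AG start)): least fixpoint, start Z0 = {Wait, Busy, Load}, add states with some successor in Z. Z1 = {Wait, Send, Busy, Ack, Load}; Z2 = {Wait, Send, Busy, Ack, Load, Sync}; fixed.
Sat(EF ((crit | start) & (AG start))) = {Wait, Send, Busy, Ack, Load, Sync}
Load ∈ Sat(EF ((crit | start) & (AG start))) = {Wait, Send, Busy, Ack, Load, Sync}, so the formula holds at Load.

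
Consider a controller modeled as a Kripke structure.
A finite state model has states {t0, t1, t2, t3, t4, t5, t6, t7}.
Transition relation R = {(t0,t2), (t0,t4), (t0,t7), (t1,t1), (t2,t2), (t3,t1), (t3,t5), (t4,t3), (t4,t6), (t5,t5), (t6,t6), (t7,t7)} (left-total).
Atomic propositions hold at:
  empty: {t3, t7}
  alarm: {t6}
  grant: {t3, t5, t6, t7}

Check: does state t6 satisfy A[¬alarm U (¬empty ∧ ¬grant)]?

Sat(¬alarm) = {t0, t1, t2, t3, t4, t5, t7}
Sat(¬empty) = {t0, t1, t2, t4, t5, t6}
Sat(¬grant) = {t0, t1, t2, t4}
Sat(¬empty ∧ ¬grant) = {t0, t1, t2, t4}
A[¬alarm U (¬empty ∧ ¬grant)]: least fixpoint, start Z0 = Sat((¬empty ∧ ¬grant)) = {t0, t1, t2, t4}, add states in Sat(¬alarm) with every successor in Z. Already a fixed point.
Sat(A[¬alarm U (¬empty ∧ ¬grant)]) = {t0, t1, t2, t4}
t6 ∉ Sat(A[¬alarm U (¬empty ∧ ¬grant)]) = {t0, t1, t2, t4}, so the formula does not hold at t6.

No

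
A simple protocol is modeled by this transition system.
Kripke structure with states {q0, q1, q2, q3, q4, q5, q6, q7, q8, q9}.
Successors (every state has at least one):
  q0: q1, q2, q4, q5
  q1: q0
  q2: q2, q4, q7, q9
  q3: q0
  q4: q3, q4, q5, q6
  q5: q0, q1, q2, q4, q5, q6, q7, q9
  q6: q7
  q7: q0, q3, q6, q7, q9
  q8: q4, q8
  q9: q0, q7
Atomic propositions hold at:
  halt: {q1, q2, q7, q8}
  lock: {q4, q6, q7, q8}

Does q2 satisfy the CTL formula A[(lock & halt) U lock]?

Sat(lock & halt) = {q7, q8}
A[(lock & halt) U lock]: least fixpoint, start Z0 = Sat(lock) = {q4, q6, q7, q8}, add states in Sat(lock & halt) with every successor in Z. Already a fixed point.
Sat(A[(lock & halt) U lock]) = {q4, q6, q7, q8}
q2 ∉ Sat(A[(lock & halt) U lock]) = {q4, q6, q7, q8}, so the formula does not hold at q2.

No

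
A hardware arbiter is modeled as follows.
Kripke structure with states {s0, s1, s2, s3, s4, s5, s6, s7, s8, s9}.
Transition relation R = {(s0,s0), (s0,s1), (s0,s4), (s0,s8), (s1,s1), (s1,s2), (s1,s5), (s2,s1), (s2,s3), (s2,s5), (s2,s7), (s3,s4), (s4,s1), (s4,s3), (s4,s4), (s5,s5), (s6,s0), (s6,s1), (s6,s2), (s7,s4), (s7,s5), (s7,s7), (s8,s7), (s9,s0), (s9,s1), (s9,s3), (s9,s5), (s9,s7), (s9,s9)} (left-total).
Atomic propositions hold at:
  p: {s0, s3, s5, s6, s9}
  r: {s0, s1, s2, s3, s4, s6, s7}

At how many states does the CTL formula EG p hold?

EG p: greatest fixpoint, start Z0 = {s0, s3, s5, s6, s9}, keep only states in Sat with some successor in Z. Z1 = {s0, s5, s6, s9}; fixed.
Sat(EG p) = {s0, s5, s6, s9}
|Sat(EG p)| = |{s0, s5, s6, s9}| = 4.

4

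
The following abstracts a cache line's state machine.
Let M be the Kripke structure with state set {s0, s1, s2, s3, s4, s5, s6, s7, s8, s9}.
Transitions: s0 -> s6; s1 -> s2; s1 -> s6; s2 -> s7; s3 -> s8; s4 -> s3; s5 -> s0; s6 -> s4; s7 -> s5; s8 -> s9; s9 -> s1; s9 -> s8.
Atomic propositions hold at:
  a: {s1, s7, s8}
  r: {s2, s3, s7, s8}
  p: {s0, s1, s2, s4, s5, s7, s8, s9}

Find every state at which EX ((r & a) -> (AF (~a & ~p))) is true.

{s0, s1, s2, s4, s5, s6, s7, s8, s9}

Sat(r & a) = {s7, s8}
Sat(~a) = {s0, s2, s3, s4, s5, s6, s9}
Sat(~p) = {s3, s6}
Sat(~a & ~p) = {s3, s6}
AF (~a & ~p): least fixpoint, start Z0 = {s3, s6}, add states with every successor in Z. Z1 = {s0, s3, s4, s6}; Z2 = {s0, s3, s4, s5, s6}; Z3 = {s0, s3, s4, s5, s6, s7}; Z4 = {s0, s2, s3, s4, s5, s6, s7}; Z5 = {s0, s1, s2, s3, s4, s5, s6, s7}; fixed.
Sat(AF (~a & ~p)) = {s0, s1, s2, s3, s4, s5, s6, s7}
Sat((r & a) -> (AF (~a & ~p))) = {s0, s1, s2, s3, s4, s5, s6, s7, s9}
Sat(EX ((r & a) -> (AF (~a & ~p)))) = {s : some successor in {s0, s1, s2, s3, s4, s5, s6, s7, s9}} = {s0, s1, s2, s4, s5, s6, s7, s8, s9}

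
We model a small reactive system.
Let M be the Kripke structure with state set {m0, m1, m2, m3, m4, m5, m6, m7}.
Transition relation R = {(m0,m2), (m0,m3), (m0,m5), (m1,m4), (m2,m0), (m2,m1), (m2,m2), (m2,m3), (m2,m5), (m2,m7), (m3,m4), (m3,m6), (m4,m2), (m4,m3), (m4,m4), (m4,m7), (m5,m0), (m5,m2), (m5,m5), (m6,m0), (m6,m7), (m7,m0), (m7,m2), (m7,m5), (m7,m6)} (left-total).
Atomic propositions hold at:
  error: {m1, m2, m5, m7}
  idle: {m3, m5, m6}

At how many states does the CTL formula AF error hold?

AF error: least fixpoint, start Z0 = {m1, m2, m5, m7}, add states with every successor in Z. Already a fixed point.
Sat(AF error) = {m1, m2, m5, m7}
|Sat(AF error)| = |{m1, m2, m5, m7}| = 4.

4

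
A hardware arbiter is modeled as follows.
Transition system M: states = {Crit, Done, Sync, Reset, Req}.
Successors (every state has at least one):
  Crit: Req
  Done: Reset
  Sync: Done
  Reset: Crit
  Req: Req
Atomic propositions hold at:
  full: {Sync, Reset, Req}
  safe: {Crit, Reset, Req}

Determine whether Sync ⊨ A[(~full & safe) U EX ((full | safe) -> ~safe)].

Sat(~full) = {Crit, Done}
Sat(~full & safe) = {Crit}
Sat(full | safe) = {Crit, Sync, Reset, Req}
Sat(~safe) = {Done, Sync}
Sat((full | safe) -> ~safe) = {Done, Sync}
Sat(EX ((full | safe) -> ~safe)) = {s : some successor in {Done, Sync}} = {Sync}
A[(~full & safe) U EX ((full | safe) -> ~safe)]: least fixpoint, start Z0 = Sat(EX ((full | safe) -> ~safe)) = {Sync}, add states in Sat(~full & safe) with every successor in Z. Already a fixed point.
Sat(A[(~full & safe) U EX ((full | safe) -> ~safe)]) = {Sync}
Sync ∈ Sat(A[(~full & safe) U EX ((full | safe) -> ~safe)]) = {Sync}, so the formula holds at Sync.

Yes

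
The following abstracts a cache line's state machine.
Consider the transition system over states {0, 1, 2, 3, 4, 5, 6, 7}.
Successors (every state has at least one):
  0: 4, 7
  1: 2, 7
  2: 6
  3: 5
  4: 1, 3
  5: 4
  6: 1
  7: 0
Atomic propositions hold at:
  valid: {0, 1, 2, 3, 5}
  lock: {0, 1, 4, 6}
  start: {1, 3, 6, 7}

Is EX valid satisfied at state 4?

Yes

Sat(EX valid) = {s : some successor in {0, 1, 2, 3, 5}} = {1, 3, 4, 6, 7}
4 ∈ Sat(EX valid) = {1, 3, 4, 6, 7}, so the formula holds at 4.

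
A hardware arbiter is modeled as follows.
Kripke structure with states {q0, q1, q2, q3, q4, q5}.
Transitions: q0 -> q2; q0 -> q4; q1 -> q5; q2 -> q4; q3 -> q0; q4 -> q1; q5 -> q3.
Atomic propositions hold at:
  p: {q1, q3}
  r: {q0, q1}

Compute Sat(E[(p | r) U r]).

{q0, q1, q3}

Sat(p | r) = {q0, q1, q3}
E[(p | r) U r]: least fixpoint, start Z0 = Sat(r) = {q0, q1}, add states in Sat(p | r) with some successor in Z. Z1 = {q0, q1, q3}; fixed.
Sat(E[(p | r) U r]) = {q0, q1, q3}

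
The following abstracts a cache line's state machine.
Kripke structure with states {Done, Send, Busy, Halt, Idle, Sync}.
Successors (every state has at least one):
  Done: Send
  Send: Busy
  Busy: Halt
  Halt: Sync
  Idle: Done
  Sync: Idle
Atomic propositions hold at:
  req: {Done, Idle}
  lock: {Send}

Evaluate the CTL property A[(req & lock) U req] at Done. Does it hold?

Sat(req & lock) = ∅
A[(req & lock) U req]: least fixpoint, start Z0 = Sat(req) = {Done, Idle}, add states in Sat(req & lock) with every successor in Z. Already a fixed point.
Sat(A[(req & lock) U req]) = {Done, Idle}
Done ∈ Sat(A[(req & lock) U req]) = {Done, Idle}, so the formula holds at Done.

Yes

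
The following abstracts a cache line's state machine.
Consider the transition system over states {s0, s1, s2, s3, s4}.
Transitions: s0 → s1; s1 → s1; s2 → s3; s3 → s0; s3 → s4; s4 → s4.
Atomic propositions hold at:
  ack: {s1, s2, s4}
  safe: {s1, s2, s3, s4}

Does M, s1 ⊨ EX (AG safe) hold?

AG safe: greatest fixpoint, start Z0 = {s1, s2, s3, s4}, keep only states in Sat with every successor in Z. Z1 = {s1, s2, s4}; Z2 = {s1, s4}; fixed.
Sat(AG safe) = {s1, s4}
Sat(EX (AG safe)) = {s : some successor in {s1, s4}} = {s0, s1, s3, s4}
s1 ∈ Sat(EX (AG safe)) = {s0, s1, s3, s4}, so the formula holds at s1.

Yes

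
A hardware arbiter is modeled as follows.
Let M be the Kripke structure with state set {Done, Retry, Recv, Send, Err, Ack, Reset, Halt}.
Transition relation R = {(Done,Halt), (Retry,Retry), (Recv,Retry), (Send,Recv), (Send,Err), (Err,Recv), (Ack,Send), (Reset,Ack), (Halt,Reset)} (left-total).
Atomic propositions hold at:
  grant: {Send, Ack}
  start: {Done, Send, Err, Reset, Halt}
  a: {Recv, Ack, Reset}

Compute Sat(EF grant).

{Done, Send, Ack, Reset, Halt}

EF grant: least fixpoint, start Z0 = {Send, Ack}, add states with some successor in Z. Z1 = {Send, Ack, Reset}; Z2 = {Send, Ack, Reset, Halt}; Z3 = {Done, Send, Ack, Reset, Halt}; fixed.
Sat(EF grant) = {Done, Send, Ack, Reset, Halt}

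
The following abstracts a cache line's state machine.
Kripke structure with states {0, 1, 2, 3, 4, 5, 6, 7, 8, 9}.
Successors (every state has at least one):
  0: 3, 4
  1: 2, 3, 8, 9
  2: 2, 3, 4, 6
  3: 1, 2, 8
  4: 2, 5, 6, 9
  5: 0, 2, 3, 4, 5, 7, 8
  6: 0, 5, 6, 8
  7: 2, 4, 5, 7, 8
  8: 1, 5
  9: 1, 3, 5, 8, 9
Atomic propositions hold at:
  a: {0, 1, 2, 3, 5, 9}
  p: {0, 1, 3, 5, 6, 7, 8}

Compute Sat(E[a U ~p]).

Sat(~p) = {2, 4, 9}
E[a U ~p]: least fixpoint, start Z0 = Sat(~p) = {2, 4, 9}, add states in Sat(a) with some successor in Z. Z1 = {0, 1, 2, 3, 4, 5, 9}; fixed.
Sat(E[a U ~p]) = {0, 1, 2, 3, 4, 5, 9}

{0, 1, 2, 3, 4, 5, 9}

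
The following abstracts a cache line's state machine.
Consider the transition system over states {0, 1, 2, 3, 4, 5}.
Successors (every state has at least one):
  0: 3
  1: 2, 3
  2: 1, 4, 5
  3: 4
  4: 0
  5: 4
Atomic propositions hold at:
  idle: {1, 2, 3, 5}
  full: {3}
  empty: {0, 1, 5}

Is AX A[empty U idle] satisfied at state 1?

Yes

A[empty U idle]: least fixpoint, start Z0 = Sat(idle) = {1, 2, 3, 5}, add states in Sat(empty) with every successor in Z. Z1 = {0, 1, 2, 3, 5}; fixed.
Sat(A[empty U idle]) = {0, 1, 2, 3, 5}
Sat(AX A[empty U idle]) = {s : every successor in {0, 1, 2, 3, 5}} = {0, 1, 4}
1 ∈ Sat(AX A[empty U idle]) = {0, 1, 4}, so the formula holds at 1.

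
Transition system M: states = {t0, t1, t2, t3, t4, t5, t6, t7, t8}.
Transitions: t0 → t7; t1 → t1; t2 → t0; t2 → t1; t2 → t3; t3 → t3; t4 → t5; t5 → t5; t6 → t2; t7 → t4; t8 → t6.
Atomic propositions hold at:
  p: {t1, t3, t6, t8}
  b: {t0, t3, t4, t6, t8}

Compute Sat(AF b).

AF b: least fixpoint, start Z0 = {t0, t3, t4, t6, t8}, add states with every successor in Z. Z1 = {t0, t3, t4, t6, t7, t8}; fixed.
Sat(AF b) = {t0, t3, t4, t6, t7, t8}

{t0, t3, t4, t6, t7, t8}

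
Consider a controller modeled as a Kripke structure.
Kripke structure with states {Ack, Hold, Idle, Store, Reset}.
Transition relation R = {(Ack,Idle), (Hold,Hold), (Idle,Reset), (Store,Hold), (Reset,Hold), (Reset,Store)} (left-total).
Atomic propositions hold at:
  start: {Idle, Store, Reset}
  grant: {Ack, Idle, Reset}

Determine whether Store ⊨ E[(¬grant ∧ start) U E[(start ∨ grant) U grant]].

Sat(¬grant) = {Hold, Store}
Sat(¬grant ∧ start) = {Store}
Sat(start ∨ grant) = {Ack, Idle, Store, Reset}
E[(start ∨ grant) U grant]: least fixpoint, start Z0 = Sat(grant) = {Ack, Idle, Reset}, add states in Sat(start ∨ grant) with some successor in Z. Already a fixed point.
Sat(E[(start ∨ grant) U grant]) = {Ack, Idle, Reset}
E[(¬grant ∧ start) U E[(start ∨ grant) U grant]]: least fixpoint, start Z0 = Sat(E[(start ∨ grant) U grant]) = {Ack, Idle, Reset}, add states in Sat(¬grant ∧ start) with some successor in Z. Already a fixed point.
Sat(E[(¬grant ∧ start) U E[(start ∨ grant) U grant]]) = {Ack, Idle, Reset}
Store ∉ Sat(E[(¬grant ∧ start) U E[(start ∨ grant) U grant]]) = {Ack, Idle, Reset}, so the formula does not hold at Store.

No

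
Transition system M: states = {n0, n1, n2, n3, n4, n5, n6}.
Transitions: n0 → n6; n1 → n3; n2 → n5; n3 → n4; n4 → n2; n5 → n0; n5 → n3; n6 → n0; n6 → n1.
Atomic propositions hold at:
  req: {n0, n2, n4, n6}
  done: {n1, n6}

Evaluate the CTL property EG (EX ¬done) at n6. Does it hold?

Yes

Sat(¬done) = {n0, n2, n3, n4, n5}
Sat(EX ¬done) = {s : some successor in {n0, n2, n3, n4, n5}} = {n1, n2, n3, n4, n5, n6}
EG (EX ¬done): greatest fixpoint, start Z0 = {n1, n2, n3, n4, n5, n6}, keep only states in Sat with some successor in Z. Already a fixed point.
Sat(EG (EX ¬done)) = {n1, n2, n3, n4, n5, n6}
n6 ∈ Sat(EG (EX ¬done)) = {n1, n2, n3, n4, n5, n6}, so the formula holds at n6.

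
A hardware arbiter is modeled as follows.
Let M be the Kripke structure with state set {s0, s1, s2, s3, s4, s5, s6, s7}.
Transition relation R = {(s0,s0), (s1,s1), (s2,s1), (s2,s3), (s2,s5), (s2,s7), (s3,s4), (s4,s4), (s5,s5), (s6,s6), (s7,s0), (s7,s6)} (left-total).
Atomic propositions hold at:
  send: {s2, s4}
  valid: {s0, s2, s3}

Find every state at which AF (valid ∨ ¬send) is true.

Sat(¬send) = {s0, s1, s3, s5, s6, s7}
Sat(valid ∨ ¬send) = {s0, s1, s2, s3, s5, s6, s7}
AF (valid ∨ ¬send): least fixpoint, start Z0 = {s0, s1, s2, s3, s5, s6, s7}, add states with every successor in Z. Already a fixed point.
Sat(AF (valid ∨ ¬send)) = {s0, s1, s2, s3, s5, s6, s7}

{s0, s1, s2, s3, s5, s6, s7}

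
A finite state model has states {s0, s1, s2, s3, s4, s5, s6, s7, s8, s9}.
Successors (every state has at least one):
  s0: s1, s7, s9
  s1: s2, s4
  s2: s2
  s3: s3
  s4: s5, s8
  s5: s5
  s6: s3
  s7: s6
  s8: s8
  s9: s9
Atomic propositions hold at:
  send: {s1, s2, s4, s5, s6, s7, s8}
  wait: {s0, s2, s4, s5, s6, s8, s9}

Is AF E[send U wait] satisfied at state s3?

E[send U wait]: least fixpoint, start Z0 = Sat(wait) = {s0, s2, s4, s5, s6, s8, s9}, add states in Sat(send) with some successor in Z. Z1 = {s0, s1, s2, s4, s5, s6, s7, s8, s9}; fixed.
Sat(E[send U wait]) = {s0, s1, s2, s4, s5, s6, s7, s8, s9}
AF E[send U wait]: least fixpoint, start Z0 = {s0, s1, s2, s4, s5, s6, s7, s8, s9}, add states with every successor in Z. Already a fixed point.
Sat(AF E[send U wait]) = {s0, s1, s2, s4, s5, s6, s7, s8, s9}
s3 ∉ Sat(AF E[send U wait]) = {s0, s1, s2, s4, s5, s6, s7, s8, s9}, so the formula does not hold at s3.

No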